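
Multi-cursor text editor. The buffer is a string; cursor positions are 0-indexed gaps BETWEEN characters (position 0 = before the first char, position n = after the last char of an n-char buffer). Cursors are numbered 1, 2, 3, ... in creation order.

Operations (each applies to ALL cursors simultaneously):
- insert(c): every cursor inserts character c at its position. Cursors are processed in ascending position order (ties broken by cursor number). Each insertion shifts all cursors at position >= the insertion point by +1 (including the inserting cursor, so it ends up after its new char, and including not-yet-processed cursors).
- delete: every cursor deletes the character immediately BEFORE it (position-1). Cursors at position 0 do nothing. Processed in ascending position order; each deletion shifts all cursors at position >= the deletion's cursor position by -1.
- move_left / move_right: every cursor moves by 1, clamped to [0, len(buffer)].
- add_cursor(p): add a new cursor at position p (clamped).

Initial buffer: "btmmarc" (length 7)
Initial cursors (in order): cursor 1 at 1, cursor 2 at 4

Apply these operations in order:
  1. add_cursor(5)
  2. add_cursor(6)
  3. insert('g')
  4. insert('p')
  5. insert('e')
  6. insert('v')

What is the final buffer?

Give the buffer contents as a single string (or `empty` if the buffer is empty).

Answer: bgpevtmmgpevagpevrgpevc

Derivation:
After op 1 (add_cursor(5)): buffer="btmmarc" (len 7), cursors c1@1 c2@4 c3@5, authorship .......
After op 2 (add_cursor(6)): buffer="btmmarc" (len 7), cursors c1@1 c2@4 c3@5 c4@6, authorship .......
After op 3 (insert('g')): buffer="bgtmmgagrgc" (len 11), cursors c1@2 c2@6 c3@8 c4@10, authorship .1...2.3.4.
After op 4 (insert('p')): buffer="bgptmmgpagprgpc" (len 15), cursors c1@3 c2@8 c3@11 c4@14, authorship .11...22.33.44.
After op 5 (insert('e')): buffer="bgpetmmgpeagpergpec" (len 19), cursors c1@4 c2@10 c3@14 c4@18, authorship .111...222.333.444.
After op 6 (insert('v')): buffer="bgpevtmmgpevagpevrgpevc" (len 23), cursors c1@5 c2@12 c3@17 c4@22, authorship .1111...2222.3333.4444.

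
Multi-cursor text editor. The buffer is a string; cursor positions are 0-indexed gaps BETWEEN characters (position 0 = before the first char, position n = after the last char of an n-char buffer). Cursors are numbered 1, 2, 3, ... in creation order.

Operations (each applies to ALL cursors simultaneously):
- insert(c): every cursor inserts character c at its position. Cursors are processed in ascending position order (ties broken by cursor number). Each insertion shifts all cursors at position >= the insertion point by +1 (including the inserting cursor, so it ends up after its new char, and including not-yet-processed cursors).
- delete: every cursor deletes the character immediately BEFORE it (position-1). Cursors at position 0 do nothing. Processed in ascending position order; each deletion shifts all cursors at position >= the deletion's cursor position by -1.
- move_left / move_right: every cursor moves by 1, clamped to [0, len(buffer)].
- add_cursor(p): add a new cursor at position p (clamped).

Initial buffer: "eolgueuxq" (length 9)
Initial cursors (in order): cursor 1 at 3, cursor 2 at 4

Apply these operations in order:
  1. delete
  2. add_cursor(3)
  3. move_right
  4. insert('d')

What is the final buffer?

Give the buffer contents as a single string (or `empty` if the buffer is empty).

After op 1 (delete): buffer="eoueuxq" (len 7), cursors c1@2 c2@2, authorship .......
After op 2 (add_cursor(3)): buffer="eoueuxq" (len 7), cursors c1@2 c2@2 c3@3, authorship .......
After op 3 (move_right): buffer="eoueuxq" (len 7), cursors c1@3 c2@3 c3@4, authorship .......
After op 4 (insert('d')): buffer="eouddeduxq" (len 10), cursors c1@5 c2@5 c3@7, authorship ...12.3...

Answer: eouddeduxq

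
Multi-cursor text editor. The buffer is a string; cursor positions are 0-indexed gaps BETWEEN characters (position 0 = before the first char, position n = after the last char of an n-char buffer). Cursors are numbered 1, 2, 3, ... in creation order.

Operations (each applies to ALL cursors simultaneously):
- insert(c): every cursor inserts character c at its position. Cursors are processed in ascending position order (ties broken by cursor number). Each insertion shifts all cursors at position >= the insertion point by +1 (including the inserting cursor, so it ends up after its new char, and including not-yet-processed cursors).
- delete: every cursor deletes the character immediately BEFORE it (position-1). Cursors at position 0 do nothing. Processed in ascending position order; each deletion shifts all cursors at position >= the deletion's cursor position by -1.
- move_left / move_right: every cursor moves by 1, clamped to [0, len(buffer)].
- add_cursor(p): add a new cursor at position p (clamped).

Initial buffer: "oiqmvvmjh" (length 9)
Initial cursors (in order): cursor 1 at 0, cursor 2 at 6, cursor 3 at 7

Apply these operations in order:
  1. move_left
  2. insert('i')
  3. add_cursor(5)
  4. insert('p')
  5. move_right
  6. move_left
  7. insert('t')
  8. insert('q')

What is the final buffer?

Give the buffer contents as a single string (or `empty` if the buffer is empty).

After op 1 (move_left): buffer="oiqmvvmjh" (len 9), cursors c1@0 c2@5 c3@6, authorship .........
After op 2 (insert('i')): buffer="ioiqmvivimjh" (len 12), cursors c1@1 c2@7 c3@9, authorship 1.....2.3...
After op 3 (add_cursor(5)): buffer="ioiqmvivimjh" (len 12), cursors c1@1 c4@5 c2@7 c3@9, authorship 1.....2.3...
After op 4 (insert('p')): buffer="ipoiqmpvipvipmjh" (len 16), cursors c1@2 c4@7 c2@10 c3@13, authorship 11....4.22.33...
After op 5 (move_right): buffer="ipoiqmpvipvipmjh" (len 16), cursors c1@3 c4@8 c2@11 c3@14, authorship 11....4.22.33...
After op 6 (move_left): buffer="ipoiqmpvipvipmjh" (len 16), cursors c1@2 c4@7 c2@10 c3@13, authorship 11....4.22.33...
After op 7 (insert('t')): buffer="iptoiqmptviptviptmjh" (len 20), cursors c1@3 c4@9 c2@13 c3@17, authorship 111....44.222.333...
After op 8 (insert('q')): buffer="iptqoiqmptqviptqviptqmjh" (len 24), cursors c1@4 c4@11 c2@16 c3@21, authorship 1111....444.2222.3333...

Answer: iptqoiqmptqviptqviptqmjh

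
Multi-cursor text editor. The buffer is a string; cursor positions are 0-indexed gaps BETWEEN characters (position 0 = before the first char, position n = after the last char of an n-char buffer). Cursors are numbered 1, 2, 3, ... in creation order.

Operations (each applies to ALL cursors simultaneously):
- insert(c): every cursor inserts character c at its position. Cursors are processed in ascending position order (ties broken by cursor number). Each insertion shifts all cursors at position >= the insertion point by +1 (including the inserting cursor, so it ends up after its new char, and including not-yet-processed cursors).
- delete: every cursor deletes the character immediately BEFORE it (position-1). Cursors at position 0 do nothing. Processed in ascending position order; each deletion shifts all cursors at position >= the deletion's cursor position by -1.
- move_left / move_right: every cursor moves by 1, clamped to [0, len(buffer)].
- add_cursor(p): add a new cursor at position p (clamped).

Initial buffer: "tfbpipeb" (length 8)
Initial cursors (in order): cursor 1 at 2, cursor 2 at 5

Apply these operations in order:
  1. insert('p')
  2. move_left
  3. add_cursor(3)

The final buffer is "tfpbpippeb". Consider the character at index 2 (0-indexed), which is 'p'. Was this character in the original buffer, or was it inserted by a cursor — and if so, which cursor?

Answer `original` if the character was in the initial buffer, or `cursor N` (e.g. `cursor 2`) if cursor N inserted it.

Answer: cursor 1

Derivation:
After op 1 (insert('p')): buffer="tfpbpippeb" (len 10), cursors c1@3 c2@7, authorship ..1...2...
After op 2 (move_left): buffer="tfpbpippeb" (len 10), cursors c1@2 c2@6, authorship ..1...2...
After op 3 (add_cursor(3)): buffer="tfpbpippeb" (len 10), cursors c1@2 c3@3 c2@6, authorship ..1...2...
Authorship (.=original, N=cursor N): . . 1 . . . 2 . . .
Index 2: author = 1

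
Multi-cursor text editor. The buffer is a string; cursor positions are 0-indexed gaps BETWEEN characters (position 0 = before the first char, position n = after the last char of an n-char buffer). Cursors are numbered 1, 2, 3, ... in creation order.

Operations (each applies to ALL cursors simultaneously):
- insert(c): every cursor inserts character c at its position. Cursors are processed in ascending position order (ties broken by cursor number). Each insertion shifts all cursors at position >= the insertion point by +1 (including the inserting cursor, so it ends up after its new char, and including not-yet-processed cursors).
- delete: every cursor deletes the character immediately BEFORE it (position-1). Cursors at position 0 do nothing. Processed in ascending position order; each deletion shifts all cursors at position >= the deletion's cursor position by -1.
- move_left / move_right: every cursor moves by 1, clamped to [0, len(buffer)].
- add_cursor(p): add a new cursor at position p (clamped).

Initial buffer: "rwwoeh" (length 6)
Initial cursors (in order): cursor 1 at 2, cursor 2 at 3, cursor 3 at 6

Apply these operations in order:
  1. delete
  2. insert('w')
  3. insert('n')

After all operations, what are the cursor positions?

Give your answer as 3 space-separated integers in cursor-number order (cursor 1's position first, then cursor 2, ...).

After op 1 (delete): buffer="roe" (len 3), cursors c1@1 c2@1 c3@3, authorship ...
After op 2 (insert('w')): buffer="rwwoew" (len 6), cursors c1@3 c2@3 c3@6, authorship .12..3
After op 3 (insert('n')): buffer="rwwnnoewn" (len 9), cursors c1@5 c2@5 c3@9, authorship .1212..33

Answer: 5 5 9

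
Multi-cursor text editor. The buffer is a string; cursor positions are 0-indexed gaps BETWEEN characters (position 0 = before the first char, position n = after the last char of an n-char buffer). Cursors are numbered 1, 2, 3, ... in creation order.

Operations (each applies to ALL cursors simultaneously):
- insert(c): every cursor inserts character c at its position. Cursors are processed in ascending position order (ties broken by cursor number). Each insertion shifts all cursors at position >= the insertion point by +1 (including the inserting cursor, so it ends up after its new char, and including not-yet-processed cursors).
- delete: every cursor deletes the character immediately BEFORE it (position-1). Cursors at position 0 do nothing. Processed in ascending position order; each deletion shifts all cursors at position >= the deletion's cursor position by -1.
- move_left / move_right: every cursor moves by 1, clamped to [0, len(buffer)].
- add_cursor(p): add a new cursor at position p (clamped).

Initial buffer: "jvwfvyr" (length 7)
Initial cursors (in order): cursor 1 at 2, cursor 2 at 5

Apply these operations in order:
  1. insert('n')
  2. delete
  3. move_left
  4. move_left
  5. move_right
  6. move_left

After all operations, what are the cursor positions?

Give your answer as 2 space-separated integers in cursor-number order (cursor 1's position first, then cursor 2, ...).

After op 1 (insert('n')): buffer="jvnwfvnyr" (len 9), cursors c1@3 c2@7, authorship ..1...2..
After op 2 (delete): buffer="jvwfvyr" (len 7), cursors c1@2 c2@5, authorship .......
After op 3 (move_left): buffer="jvwfvyr" (len 7), cursors c1@1 c2@4, authorship .......
After op 4 (move_left): buffer="jvwfvyr" (len 7), cursors c1@0 c2@3, authorship .......
After op 5 (move_right): buffer="jvwfvyr" (len 7), cursors c1@1 c2@4, authorship .......
After op 6 (move_left): buffer="jvwfvyr" (len 7), cursors c1@0 c2@3, authorship .......

Answer: 0 3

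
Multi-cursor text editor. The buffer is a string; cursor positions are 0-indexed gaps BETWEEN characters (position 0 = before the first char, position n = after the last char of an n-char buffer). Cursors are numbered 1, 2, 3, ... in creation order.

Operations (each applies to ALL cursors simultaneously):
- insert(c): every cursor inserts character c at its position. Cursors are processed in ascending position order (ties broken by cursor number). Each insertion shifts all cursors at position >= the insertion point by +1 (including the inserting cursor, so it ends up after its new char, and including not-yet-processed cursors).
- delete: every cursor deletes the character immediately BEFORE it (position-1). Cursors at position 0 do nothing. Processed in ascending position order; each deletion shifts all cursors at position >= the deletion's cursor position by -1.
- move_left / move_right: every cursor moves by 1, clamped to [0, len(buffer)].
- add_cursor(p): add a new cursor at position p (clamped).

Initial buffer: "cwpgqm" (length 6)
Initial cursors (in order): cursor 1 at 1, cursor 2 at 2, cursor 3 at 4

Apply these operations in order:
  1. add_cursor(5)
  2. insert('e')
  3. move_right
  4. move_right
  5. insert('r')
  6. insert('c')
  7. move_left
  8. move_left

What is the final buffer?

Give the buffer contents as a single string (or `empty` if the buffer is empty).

Answer: cewercpgrceqercmrc

Derivation:
After op 1 (add_cursor(5)): buffer="cwpgqm" (len 6), cursors c1@1 c2@2 c3@4 c4@5, authorship ......
After op 2 (insert('e')): buffer="cewepgeqem" (len 10), cursors c1@2 c2@4 c3@7 c4@9, authorship .1.2..3.4.
After op 3 (move_right): buffer="cewepgeqem" (len 10), cursors c1@3 c2@5 c3@8 c4@10, authorship .1.2..3.4.
After op 4 (move_right): buffer="cewepgeqem" (len 10), cursors c1@4 c2@6 c3@9 c4@10, authorship .1.2..3.4.
After op 5 (insert('r')): buffer="cewerpgreqermr" (len 14), cursors c1@5 c2@8 c3@12 c4@14, authorship .1.21..23.43.4
After op 6 (insert('c')): buffer="cewercpgrceqercmrc" (len 18), cursors c1@6 c2@10 c3@15 c4@18, authorship .1.211..223.433.44
After op 7 (move_left): buffer="cewercpgrceqercmrc" (len 18), cursors c1@5 c2@9 c3@14 c4@17, authorship .1.211..223.433.44
After op 8 (move_left): buffer="cewercpgrceqercmrc" (len 18), cursors c1@4 c2@8 c3@13 c4@16, authorship .1.211..223.433.44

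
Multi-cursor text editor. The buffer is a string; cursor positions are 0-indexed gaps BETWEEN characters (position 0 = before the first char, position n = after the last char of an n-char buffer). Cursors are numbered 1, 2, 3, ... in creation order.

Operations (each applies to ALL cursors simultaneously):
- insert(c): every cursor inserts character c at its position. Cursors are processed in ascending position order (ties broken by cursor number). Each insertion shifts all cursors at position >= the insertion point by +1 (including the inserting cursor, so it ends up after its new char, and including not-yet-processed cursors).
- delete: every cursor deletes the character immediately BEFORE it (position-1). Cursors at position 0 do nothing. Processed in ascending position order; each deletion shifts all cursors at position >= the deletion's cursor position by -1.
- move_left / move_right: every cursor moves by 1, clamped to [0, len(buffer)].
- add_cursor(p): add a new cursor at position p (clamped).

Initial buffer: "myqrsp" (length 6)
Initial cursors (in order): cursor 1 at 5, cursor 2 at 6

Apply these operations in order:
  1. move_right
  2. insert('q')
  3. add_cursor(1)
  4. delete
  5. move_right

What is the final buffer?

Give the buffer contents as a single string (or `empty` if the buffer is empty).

Answer: yqrsp

Derivation:
After op 1 (move_right): buffer="myqrsp" (len 6), cursors c1@6 c2@6, authorship ......
After op 2 (insert('q')): buffer="myqrspqq" (len 8), cursors c1@8 c2@8, authorship ......12
After op 3 (add_cursor(1)): buffer="myqrspqq" (len 8), cursors c3@1 c1@8 c2@8, authorship ......12
After op 4 (delete): buffer="yqrsp" (len 5), cursors c3@0 c1@5 c2@5, authorship .....
After op 5 (move_right): buffer="yqrsp" (len 5), cursors c3@1 c1@5 c2@5, authorship .....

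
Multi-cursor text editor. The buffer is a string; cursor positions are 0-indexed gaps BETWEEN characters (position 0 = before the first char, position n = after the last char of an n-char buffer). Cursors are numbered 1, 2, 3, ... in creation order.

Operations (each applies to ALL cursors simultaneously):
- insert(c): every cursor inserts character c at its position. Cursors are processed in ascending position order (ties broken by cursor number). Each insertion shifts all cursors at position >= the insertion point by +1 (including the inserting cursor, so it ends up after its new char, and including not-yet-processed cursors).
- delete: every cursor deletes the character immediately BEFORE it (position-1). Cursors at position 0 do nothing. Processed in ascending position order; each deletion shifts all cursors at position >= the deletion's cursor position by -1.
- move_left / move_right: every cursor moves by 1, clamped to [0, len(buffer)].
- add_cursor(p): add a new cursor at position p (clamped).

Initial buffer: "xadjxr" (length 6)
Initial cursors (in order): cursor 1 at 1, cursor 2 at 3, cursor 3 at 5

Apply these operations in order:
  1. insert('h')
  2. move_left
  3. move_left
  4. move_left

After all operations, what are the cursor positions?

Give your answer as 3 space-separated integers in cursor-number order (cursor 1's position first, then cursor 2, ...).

Answer: 0 2 5

Derivation:
After op 1 (insert('h')): buffer="xhadhjxhr" (len 9), cursors c1@2 c2@5 c3@8, authorship .1..2..3.
After op 2 (move_left): buffer="xhadhjxhr" (len 9), cursors c1@1 c2@4 c3@7, authorship .1..2..3.
After op 3 (move_left): buffer="xhadhjxhr" (len 9), cursors c1@0 c2@3 c3@6, authorship .1..2..3.
After op 4 (move_left): buffer="xhadhjxhr" (len 9), cursors c1@0 c2@2 c3@5, authorship .1..2..3.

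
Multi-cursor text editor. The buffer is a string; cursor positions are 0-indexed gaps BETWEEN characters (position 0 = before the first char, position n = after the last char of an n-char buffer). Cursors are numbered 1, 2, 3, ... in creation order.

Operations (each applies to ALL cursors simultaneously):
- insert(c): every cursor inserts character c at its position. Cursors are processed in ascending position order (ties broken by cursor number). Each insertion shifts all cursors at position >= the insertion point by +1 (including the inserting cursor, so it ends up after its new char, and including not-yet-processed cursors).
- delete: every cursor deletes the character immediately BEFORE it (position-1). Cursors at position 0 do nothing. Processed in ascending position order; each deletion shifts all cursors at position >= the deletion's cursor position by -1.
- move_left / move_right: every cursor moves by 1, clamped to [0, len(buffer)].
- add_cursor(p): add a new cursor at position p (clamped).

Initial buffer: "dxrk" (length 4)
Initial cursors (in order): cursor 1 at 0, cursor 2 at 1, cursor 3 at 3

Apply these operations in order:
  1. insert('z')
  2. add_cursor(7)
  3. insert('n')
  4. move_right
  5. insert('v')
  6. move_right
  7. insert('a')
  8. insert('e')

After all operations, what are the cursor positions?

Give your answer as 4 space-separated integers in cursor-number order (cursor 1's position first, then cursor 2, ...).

After op 1 (insert('z')): buffer="zdzxrzk" (len 7), cursors c1@1 c2@3 c3@6, authorship 1.2..3.
After op 2 (add_cursor(7)): buffer="zdzxrzk" (len 7), cursors c1@1 c2@3 c3@6 c4@7, authorship 1.2..3.
After op 3 (insert('n')): buffer="zndznxrznkn" (len 11), cursors c1@2 c2@5 c3@9 c4@11, authorship 11.22..33.4
After op 4 (move_right): buffer="zndznxrznkn" (len 11), cursors c1@3 c2@6 c3@10 c4@11, authorship 11.22..33.4
After op 5 (insert('v')): buffer="zndvznxvrznkvnv" (len 15), cursors c1@4 c2@8 c3@13 c4@15, authorship 11.122.2.33.344
After op 6 (move_right): buffer="zndvznxvrznkvnv" (len 15), cursors c1@5 c2@9 c3@14 c4@15, authorship 11.122.2.33.344
After op 7 (insert('a')): buffer="zndvzanxvraznkvnava" (len 19), cursors c1@6 c2@11 c3@17 c4@19, authorship 11.1212.2.233.34344
After op 8 (insert('e')): buffer="zndvzaenxvraeznkvnaevae" (len 23), cursors c1@7 c2@13 c3@20 c4@23, authorship 11.12112.2.2233.3433444

Answer: 7 13 20 23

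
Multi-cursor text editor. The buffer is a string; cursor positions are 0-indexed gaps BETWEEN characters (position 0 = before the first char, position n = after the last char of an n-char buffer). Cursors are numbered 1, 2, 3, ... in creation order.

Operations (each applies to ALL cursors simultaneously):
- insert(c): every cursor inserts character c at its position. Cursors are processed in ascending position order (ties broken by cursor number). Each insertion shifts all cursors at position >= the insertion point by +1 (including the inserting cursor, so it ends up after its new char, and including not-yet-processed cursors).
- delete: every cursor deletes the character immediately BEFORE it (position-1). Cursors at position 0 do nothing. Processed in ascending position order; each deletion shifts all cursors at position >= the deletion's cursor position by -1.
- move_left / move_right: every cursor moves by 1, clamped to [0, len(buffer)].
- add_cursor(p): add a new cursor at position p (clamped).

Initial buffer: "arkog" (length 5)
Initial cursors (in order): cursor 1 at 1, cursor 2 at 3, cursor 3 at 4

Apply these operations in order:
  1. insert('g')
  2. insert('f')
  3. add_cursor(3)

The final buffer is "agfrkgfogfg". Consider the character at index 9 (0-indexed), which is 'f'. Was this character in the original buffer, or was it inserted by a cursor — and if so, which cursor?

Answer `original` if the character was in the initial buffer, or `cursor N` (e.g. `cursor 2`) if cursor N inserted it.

Answer: cursor 3

Derivation:
After op 1 (insert('g')): buffer="agrkgogg" (len 8), cursors c1@2 c2@5 c3@7, authorship .1..2.3.
After op 2 (insert('f')): buffer="agfrkgfogfg" (len 11), cursors c1@3 c2@7 c3@10, authorship .11..22.33.
After op 3 (add_cursor(3)): buffer="agfrkgfogfg" (len 11), cursors c1@3 c4@3 c2@7 c3@10, authorship .11..22.33.
Authorship (.=original, N=cursor N): . 1 1 . . 2 2 . 3 3 .
Index 9: author = 3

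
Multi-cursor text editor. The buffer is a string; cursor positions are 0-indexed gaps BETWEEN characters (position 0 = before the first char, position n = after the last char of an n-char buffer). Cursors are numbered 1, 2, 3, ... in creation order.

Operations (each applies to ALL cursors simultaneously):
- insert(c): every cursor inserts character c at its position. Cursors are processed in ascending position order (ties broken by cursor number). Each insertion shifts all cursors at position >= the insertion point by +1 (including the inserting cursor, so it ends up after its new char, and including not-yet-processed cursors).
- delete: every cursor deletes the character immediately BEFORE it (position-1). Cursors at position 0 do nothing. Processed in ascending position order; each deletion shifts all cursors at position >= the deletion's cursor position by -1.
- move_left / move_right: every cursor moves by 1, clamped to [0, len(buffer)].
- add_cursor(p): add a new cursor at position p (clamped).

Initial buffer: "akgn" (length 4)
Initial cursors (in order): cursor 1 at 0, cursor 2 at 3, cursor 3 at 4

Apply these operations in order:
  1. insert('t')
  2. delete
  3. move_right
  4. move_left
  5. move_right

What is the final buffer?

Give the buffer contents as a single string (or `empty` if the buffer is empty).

Answer: akgn

Derivation:
After op 1 (insert('t')): buffer="takgtnt" (len 7), cursors c1@1 c2@5 c3@7, authorship 1...2.3
After op 2 (delete): buffer="akgn" (len 4), cursors c1@0 c2@3 c3@4, authorship ....
After op 3 (move_right): buffer="akgn" (len 4), cursors c1@1 c2@4 c3@4, authorship ....
After op 4 (move_left): buffer="akgn" (len 4), cursors c1@0 c2@3 c3@3, authorship ....
After op 5 (move_right): buffer="akgn" (len 4), cursors c1@1 c2@4 c3@4, authorship ....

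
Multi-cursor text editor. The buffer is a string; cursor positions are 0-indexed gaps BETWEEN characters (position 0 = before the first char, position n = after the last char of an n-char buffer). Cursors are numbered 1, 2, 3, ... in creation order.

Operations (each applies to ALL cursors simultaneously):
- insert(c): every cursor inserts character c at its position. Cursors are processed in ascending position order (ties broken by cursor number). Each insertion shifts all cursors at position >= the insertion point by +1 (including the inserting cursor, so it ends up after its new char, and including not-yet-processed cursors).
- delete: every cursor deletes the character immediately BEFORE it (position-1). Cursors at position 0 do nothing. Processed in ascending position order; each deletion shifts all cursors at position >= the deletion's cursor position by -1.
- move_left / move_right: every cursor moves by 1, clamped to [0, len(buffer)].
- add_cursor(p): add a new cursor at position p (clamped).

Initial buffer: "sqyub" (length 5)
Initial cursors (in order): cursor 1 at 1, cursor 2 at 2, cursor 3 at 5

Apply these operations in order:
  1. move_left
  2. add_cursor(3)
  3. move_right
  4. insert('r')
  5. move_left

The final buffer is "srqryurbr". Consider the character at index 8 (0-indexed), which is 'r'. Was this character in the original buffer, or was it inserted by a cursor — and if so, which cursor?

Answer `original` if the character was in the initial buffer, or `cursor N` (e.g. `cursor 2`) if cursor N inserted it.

Answer: cursor 3

Derivation:
After op 1 (move_left): buffer="sqyub" (len 5), cursors c1@0 c2@1 c3@4, authorship .....
After op 2 (add_cursor(3)): buffer="sqyub" (len 5), cursors c1@0 c2@1 c4@3 c3@4, authorship .....
After op 3 (move_right): buffer="sqyub" (len 5), cursors c1@1 c2@2 c4@4 c3@5, authorship .....
After op 4 (insert('r')): buffer="srqryurbr" (len 9), cursors c1@2 c2@4 c4@7 c3@9, authorship .1.2..4.3
After op 5 (move_left): buffer="srqryurbr" (len 9), cursors c1@1 c2@3 c4@6 c3@8, authorship .1.2..4.3
Authorship (.=original, N=cursor N): . 1 . 2 . . 4 . 3
Index 8: author = 3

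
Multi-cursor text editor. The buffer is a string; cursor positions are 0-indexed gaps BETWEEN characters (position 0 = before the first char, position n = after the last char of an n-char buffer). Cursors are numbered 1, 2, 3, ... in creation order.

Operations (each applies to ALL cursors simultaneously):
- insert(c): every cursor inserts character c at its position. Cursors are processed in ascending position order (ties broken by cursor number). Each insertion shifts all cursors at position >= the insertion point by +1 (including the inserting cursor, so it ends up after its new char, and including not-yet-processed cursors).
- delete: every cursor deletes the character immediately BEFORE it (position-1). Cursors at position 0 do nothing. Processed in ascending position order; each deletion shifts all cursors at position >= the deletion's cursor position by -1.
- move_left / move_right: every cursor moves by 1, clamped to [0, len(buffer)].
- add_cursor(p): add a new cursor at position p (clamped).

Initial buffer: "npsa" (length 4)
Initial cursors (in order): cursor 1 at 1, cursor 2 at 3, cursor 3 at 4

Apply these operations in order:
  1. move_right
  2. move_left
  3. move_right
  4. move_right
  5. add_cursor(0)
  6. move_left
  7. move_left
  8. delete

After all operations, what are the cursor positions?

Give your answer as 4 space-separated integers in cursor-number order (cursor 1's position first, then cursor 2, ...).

After op 1 (move_right): buffer="npsa" (len 4), cursors c1@2 c2@4 c3@4, authorship ....
After op 2 (move_left): buffer="npsa" (len 4), cursors c1@1 c2@3 c3@3, authorship ....
After op 3 (move_right): buffer="npsa" (len 4), cursors c1@2 c2@4 c3@4, authorship ....
After op 4 (move_right): buffer="npsa" (len 4), cursors c1@3 c2@4 c3@4, authorship ....
After op 5 (add_cursor(0)): buffer="npsa" (len 4), cursors c4@0 c1@3 c2@4 c3@4, authorship ....
After op 6 (move_left): buffer="npsa" (len 4), cursors c4@0 c1@2 c2@3 c3@3, authorship ....
After op 7 (move_left): buffer="npsa" (len 4), cursors c4@0 c1@1 c2@2 c3@2, authorship ....
After op 8 (delete): buffer="sa" (len 2), cursors c1@0 c2@0 c3@0 c4@0, authorship ..

Answer: 0 0 0 0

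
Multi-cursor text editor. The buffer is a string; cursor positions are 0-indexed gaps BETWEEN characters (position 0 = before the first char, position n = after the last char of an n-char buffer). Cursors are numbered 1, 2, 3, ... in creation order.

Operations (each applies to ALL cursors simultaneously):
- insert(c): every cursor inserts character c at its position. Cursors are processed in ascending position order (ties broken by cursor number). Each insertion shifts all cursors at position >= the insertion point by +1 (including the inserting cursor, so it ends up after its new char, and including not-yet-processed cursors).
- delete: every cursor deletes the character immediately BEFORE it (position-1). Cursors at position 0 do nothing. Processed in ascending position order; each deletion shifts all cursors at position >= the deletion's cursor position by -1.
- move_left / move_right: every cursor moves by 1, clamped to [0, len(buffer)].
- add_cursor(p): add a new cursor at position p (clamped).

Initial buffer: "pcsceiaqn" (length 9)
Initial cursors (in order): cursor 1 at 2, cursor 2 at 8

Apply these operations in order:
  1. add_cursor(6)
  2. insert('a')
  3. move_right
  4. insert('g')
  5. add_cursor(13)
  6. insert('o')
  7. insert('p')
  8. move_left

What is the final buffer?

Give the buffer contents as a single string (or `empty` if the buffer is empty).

After op 1 (add_cursor(6)): buffer="pcsceiaqn" (len 9), cursors c1@2 c3@6 c2@8, authorship .........
After op 2 (insert('a')): buffer="pcasceiaaqan" (len 12), cursors c1@3 c3@8 c2@11, authorship ..1....3..2.
After op 3 (move_right): buffer="pcasceiaaqan" (len 12), cursors c1@4 c3@9 c2@12, authorship ..1....3..2.
After op 4 (insert('g')): buffer="pcasgceiaagqang" (len 15), cursors c1@5 c3@11 c2@15, authorship ..1.1...3.3.2.2
After op 5 (add_cursor(13)): buffer="pcasgceiaagqang" (len 15), cursors c1@5 c3@11 c4@13 c2@15, authorship ..1.1...3.3.2.2
After op 6 (insert('o')): buffer="pcasgoceiaagoqaongo" (len 19), cursors c1@6 c3@13 c4@16 c2@19, authorship ..1.11...3.33.24.22
After op 7 (insert('p')): buffer="pcasgopceiaagopqaopngop" (len 23), cursors c1@7 c3@15 c4@19 c2@23, authorship ..1.111...3.333.244.222
After op 8 (move_left): buffer="pcasgopceiaagopqaopngop" (len 23), cursors c1@6 c3@14 c4@18 c2@22, authorship ..1.111...3.333.244.222

Answer: pcasgopceiaagopqaopngop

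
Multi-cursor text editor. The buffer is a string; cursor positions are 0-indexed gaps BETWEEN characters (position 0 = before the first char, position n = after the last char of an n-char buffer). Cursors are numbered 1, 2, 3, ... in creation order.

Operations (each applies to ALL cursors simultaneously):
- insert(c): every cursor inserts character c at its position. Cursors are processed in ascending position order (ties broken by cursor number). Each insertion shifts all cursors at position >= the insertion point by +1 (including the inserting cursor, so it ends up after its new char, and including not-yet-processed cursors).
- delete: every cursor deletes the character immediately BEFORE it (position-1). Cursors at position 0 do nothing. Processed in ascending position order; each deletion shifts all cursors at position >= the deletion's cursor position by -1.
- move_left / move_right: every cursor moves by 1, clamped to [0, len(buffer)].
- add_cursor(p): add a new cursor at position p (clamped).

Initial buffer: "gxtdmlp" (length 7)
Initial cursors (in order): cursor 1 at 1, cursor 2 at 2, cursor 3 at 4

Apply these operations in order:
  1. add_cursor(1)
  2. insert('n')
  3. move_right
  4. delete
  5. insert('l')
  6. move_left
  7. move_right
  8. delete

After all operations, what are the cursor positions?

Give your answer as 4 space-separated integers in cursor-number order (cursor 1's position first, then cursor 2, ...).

Answer: 2 3 5 2

Derivation:
After op 1 (add_cursor(1)): buffer="gxtdmlp" (len 7), cursors c1@1 c4@1 c2@2 c3@4, authorship .......
After op 2 (insert('n')): buffer="gnnxntdnmlp" (len 11), cursors c1@3 c4@3 c2@5 c3@8, authorship .14.2..3...
After op 3 (move_right): buffer="gnnxntdnmlp" (len 11), cursors c1@4 c4@4 c2@6 c3@9, authorship .14.2..3...
After op 4 (delete): buffer="gnndnlp" (len 7), cursors c1@2 c4@2 c2@3 c3@5, authorship .12.3..
After op 5 (insert('l')): buffer="gnllnldnllp" (len 11), cursors c1@4 c4@4 c2@6 c3@9, authorship .11422.33..
After op 6 (move_left): buffer="gnllnldnllp" (len 11), cursors c1@3 c4@3 c2@5 c3@8, authorship .11422.33..
After op 7 (move_right): buffer="gnllnldnllp" (len 11), cursors c1@4 c4@4 c2@6 c3@9, authorship .11422.33..
After op 8 (delete): buffer="gnndnlp" (len 7), cursors c1@2 c4@2 c2@3 c3@5, authorship .12.3..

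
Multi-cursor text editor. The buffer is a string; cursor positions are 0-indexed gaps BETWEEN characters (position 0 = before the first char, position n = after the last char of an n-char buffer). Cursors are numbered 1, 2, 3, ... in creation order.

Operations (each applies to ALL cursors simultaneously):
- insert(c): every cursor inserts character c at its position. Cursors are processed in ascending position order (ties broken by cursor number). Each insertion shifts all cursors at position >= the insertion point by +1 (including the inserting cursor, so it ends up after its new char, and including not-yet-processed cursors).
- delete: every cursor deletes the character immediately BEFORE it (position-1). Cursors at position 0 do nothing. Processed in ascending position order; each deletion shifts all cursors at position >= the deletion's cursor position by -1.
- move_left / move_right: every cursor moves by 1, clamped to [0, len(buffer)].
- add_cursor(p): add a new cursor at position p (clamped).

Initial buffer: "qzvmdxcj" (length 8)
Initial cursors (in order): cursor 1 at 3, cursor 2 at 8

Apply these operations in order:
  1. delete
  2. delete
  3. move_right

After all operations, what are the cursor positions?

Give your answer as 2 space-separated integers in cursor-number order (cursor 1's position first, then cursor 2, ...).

After op 1 (delete): buffer="qzmdxc" (len 6), cursors c1@2 c2@6, authorship ......
After op 2 (delete): buffer="qmdx" (len 4), cursors c1@1 c2@4, authorship ....
After op 3 (move_right): buffer="qmdx" (len 4), cursors c1@2 c2@4, authorship ....

Answer: 2 4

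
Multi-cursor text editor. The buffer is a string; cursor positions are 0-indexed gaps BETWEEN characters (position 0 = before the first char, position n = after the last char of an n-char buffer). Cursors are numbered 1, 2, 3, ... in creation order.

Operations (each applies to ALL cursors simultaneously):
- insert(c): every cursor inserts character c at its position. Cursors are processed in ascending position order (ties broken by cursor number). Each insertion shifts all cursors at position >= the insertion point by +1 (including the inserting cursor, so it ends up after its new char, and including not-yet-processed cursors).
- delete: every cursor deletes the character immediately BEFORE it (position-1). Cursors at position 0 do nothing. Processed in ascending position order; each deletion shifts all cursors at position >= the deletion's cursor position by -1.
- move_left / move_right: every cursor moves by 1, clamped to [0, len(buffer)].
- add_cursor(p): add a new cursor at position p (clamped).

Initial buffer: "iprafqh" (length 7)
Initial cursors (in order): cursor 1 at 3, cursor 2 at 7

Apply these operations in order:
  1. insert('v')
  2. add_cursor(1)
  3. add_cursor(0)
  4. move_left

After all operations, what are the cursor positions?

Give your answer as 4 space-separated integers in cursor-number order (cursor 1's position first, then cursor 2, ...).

Answer: 3 8 0 0

Derivation:
After op 1 (insert('v')): buffer="iprvafqhv" (len 9), cursors c1@4 c2@9, authorship ...1....2
After op 2 (add_cursor(1)): buffer="iprvafqhv" (len 9), cursors c3@1 c1@4 c2@9, authorship ...1....2
After op 3 (add_cursor(0)): buffer="iprvafqhv" (len 9), cursors c4@0 c3@1 c1@4 c2@9, authorship ...1....2
After op 4 (move_left): buffer="iprvafqhv" (len 9), cursors c3@0 c4@0 c1@3 c2@8, authorship ...1....2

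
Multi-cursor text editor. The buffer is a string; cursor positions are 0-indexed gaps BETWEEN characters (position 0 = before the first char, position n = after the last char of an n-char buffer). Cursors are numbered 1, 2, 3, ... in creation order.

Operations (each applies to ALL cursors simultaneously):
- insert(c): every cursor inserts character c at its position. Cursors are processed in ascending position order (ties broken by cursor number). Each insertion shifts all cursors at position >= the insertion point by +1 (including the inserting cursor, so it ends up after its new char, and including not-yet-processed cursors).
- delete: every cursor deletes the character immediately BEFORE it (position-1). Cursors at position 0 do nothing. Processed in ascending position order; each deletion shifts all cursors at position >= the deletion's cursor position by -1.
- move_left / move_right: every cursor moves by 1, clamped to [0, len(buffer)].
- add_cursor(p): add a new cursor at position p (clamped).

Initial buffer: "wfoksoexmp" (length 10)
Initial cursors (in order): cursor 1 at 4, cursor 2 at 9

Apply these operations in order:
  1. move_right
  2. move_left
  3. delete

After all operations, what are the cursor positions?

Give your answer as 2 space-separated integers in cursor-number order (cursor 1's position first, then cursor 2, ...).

Answer: 3 7

Derivation:
After op 1 (move_right): buffer="wfoksoexmp" (len 10), cursors c1@5 c2@10, authorship ..........
After op 2 (move_left): buffer="wfoksoexmp" (len 10), cursors c1@4 c2@9, authorship ..........
After op 3 (delete): buffer="wfosoexp" (len 8), cursors c1@3 c2@7, authorship ........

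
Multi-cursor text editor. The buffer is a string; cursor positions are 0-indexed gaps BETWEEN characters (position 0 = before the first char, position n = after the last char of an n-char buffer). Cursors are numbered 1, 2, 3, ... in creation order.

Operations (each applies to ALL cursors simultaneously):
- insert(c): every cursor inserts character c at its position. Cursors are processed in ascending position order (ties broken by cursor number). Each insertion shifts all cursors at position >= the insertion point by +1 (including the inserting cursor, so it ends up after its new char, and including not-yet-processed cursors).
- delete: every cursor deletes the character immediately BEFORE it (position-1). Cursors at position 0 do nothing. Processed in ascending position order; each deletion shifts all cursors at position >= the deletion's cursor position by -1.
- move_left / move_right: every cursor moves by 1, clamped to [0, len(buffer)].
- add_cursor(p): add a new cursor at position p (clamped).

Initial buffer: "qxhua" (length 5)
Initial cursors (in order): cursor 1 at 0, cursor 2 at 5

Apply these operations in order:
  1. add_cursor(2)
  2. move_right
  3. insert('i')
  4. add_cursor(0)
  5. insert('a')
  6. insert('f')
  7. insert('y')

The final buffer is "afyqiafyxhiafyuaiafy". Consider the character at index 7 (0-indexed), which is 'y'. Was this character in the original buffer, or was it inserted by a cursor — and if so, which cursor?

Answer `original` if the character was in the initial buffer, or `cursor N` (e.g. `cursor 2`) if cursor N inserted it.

After op 1 (add_cursor(2)): buffer="qxhua" (len 5), cursors c1@0 c3@2 c2@5, authorship .....
After op 2 (move_right): buffer="qxhua" (len 5), cursors c1@1 c3@3 c2@5, authorship .....
After op 3 (insert('i')): buffer="qixhiuai" (len 8), cursors c1@2 c3@5 c2@8, authorship .1..3..2
After op 4 (add_cursor(0)): buffer="qixhiuai" (len 8), cursors c4@0 c1@2 c3@5 c2@8, authorship .1..3..2
After op 5 (insert('a')): buffer="aqiaxhiauaia" (len 12), cursors c4@1 c1@4 c3@8 c2@12, authorship 4.11..33..22
After op 6 (insert('f')): buffer="afqiafxhiafuaiaf" (len 16), cursors c4@2 c1@6 c3@11 c2@16, authorship 44.111..333..222
After op 7 (insert('y')): buffer="afyqiafyxhiafyuaiafy" (len 20), cursors c4@3 c1@8 c3@14 c2@20, authorship 444.1111..3333..2222
Authorship (.=original, N=cursor N): 4 4 4 . 1 1 1 1 . . 3 3 3 3 . . 2 2 2 2
Index 7: author = 1

Answer: cursor 1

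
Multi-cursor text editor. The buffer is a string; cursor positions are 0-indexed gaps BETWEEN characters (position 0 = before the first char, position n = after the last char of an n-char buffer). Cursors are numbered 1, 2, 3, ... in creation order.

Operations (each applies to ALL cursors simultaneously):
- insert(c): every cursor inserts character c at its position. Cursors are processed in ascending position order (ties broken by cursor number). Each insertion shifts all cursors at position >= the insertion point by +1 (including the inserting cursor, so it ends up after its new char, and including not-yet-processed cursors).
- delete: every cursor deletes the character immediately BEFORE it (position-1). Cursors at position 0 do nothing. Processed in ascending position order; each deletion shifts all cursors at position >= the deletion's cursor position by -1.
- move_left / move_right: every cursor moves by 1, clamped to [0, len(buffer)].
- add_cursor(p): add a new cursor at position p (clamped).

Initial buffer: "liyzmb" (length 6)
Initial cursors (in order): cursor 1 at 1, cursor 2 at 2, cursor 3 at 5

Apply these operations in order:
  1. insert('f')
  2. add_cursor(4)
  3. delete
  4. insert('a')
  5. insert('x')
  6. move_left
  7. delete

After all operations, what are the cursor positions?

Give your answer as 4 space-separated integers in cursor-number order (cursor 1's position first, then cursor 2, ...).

Answer: 3 3 7 3

Derivation:
After op 1 (insert('f')): buffer="lfifyzmfb" (len 9), cursors c1@2 c2@4 c3@8, authorship .1.2...3.
After op 2 (add_cursor(4)): buffer="lfifyzmfb" (len 9), cursors c1@2 c2@4 c4@4 c3@8, authorship .1.2...3.
After op 3 (delete): buffer="lyzmb" (len 5), cursors c1@1 c2@1 c4@1 c3@4, authorship .....
After op 4 (insert('a')): buffer="laaayzmab" (len 9), cursors c1@4 c2@4 c4@4 c3@8, authorship .124...3.
After op 5 (insert('x')): buffer="laaaxxxyzmaxb" (len 13), cursors c1@7 c2@7 c4@7 c3@12, authorship .124124...33.
After op 6 (move_left): buffer="laaaxxxyzmaxb" (len 13), cursors c1@6 c2@6 c4@6 c3@11, authorship .124124...33.
After op 7 (delete): buffer="laaxyzmxb" (len 9), cursors c1@3 c2@3 c4@3 c3@7, authorship .124...3.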